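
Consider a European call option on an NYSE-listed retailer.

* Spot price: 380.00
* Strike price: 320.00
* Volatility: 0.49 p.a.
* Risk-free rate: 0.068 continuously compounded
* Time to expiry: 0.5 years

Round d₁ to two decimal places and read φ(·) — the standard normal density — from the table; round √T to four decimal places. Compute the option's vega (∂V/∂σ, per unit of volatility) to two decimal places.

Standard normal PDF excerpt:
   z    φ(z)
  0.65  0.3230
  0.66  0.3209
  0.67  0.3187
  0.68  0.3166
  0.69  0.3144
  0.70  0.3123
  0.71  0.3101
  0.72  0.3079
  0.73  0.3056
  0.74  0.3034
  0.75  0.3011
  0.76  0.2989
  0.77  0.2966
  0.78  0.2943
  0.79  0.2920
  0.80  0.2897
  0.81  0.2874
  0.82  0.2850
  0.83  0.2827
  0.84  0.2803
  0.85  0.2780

79.70

σ√T = 0.49 × 0.7071 = 0.3465
d₁ = [ln(380/320) + (0.068 + 0.49²/2)·0.5] / 0.3465 = [0.1719 + 0.0940] / 0.3465 = 0.7674 which rounds to 0.77
√T = √0.5 = 0.7071
φ(d₁) = φ(0.77) = 0.2966
vega = S·φ(d₁)·√T = 380·0.2966·0.7071 = 79.6958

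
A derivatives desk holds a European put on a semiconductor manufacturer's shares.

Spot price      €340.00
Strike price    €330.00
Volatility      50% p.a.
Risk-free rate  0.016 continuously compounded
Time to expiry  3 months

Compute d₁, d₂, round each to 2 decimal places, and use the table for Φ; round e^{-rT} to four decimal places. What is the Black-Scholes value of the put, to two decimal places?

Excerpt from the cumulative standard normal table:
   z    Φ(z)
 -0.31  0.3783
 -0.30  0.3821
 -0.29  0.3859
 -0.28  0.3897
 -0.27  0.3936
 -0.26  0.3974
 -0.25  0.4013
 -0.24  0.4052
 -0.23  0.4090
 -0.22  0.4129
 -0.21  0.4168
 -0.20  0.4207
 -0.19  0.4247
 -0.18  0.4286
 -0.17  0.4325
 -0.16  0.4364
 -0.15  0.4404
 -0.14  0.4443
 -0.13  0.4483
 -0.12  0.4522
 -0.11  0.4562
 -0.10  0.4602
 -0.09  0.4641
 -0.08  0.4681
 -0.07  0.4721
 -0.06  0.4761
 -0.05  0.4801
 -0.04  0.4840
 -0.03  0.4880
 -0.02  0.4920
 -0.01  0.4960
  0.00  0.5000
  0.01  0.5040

σ√T = 0.5 × 0.5000 = 0.2500
d₁ = [ln(340/330) + (0.016 + 0.5²/2)·0.25] / 0.2500 = [0.0299 + 0.0353] / 0.2500 = 0.2604 ⇒ 0.26
d₂ = d₁ − σ√T = 0.2604 − 0.2500 = 0.0104 ⇒ 0.01
exp(−rT) = exp(−0.016·0.25) = 0.9960
N(−d₂) = N(-0.01) = 0.4960;  N(−d₁) = N(-0.26) = 0.3974
P = 330·0.9960·0.4960 − 340·0.3974 = 163.0253 − 135.1160 = 27.9093

€27.91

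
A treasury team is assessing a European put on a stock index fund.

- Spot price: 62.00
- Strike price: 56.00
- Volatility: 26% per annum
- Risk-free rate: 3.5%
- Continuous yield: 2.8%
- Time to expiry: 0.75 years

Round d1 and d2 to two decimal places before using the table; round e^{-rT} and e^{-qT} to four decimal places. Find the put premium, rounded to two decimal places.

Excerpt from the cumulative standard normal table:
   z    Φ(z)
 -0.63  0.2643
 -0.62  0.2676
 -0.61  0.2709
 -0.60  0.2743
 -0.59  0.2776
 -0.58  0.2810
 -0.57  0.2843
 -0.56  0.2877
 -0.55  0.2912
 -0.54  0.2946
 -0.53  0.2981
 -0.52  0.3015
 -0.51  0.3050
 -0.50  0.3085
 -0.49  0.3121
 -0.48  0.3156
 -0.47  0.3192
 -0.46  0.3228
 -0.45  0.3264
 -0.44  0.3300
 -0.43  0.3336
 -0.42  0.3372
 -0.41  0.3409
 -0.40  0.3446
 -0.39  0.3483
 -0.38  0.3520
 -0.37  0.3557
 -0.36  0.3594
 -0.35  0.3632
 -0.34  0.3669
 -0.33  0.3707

σ√T = 0.26·√0.75 = 0.2252
d₁ = [ln(62/56) + (0.035 − 0.028 + 0.26²/2)·0.75] / 0.2252 = [0.1018 + 0.0306] / 0.2252 = 0.5879 → 0.59
d₂ = d₁ − σ√T = 0.5879 − 0.2252 = 0.3628 → 0.36
exp(−qT) = exp(−0.028·0.75) = 0.9792;  exp(−rT) = exp(−0.035·0.75) = 0.9741
N(−d₂) = N(-0.36) = 0.3594;  N(−d₁) = N(-0.59) = 0.2776
P = 56·0.9741·0.3594 − 62·0.9792·0.2776 = 19.6051 − 16.8532 = 2.7519

2.75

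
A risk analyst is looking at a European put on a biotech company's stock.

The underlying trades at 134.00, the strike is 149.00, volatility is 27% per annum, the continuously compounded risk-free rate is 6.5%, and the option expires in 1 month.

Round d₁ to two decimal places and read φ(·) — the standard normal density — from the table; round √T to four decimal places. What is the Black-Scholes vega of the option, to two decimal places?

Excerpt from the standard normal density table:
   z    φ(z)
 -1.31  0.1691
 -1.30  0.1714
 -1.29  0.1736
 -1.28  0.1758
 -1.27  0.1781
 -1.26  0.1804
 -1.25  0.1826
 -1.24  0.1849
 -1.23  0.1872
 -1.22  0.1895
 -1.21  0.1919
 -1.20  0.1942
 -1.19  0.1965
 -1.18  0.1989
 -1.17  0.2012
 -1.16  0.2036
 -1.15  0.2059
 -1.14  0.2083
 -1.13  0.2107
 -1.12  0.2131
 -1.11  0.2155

7.06

σ√T = 0.27·√0.08333 = 0.0779
d₁ = [ln(134/149) + (0.065 + 0.27²/2)·0.08333] / 0.0779 = [-0.1061 + 0.0085] / 0.0779 = -1.2529 ⇒ -1.25
√T = √0.08333 = 0.2887
φ(d₁) = φ(-1.25) = 0.1826
vega = S·φ(d₁)·√T = 134·0.1826·0.2887 = 7.0640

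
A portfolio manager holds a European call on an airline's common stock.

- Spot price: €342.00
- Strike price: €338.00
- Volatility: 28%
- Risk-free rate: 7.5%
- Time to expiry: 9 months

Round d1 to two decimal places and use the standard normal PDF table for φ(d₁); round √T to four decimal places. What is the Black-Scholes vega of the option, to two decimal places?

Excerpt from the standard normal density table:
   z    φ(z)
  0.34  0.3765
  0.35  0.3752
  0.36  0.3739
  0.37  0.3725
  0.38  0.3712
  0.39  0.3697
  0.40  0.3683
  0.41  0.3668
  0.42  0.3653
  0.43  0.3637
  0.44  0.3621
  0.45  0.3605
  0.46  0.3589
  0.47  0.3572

σ√T = 0.28·√0.75 = 0.2425
d₁ = [ln(342/338) + (0.075 + 0.28²/2)·0.75] / 0.2425 = [0.0118 + 0.0857] / 0.2425 = 0.4017 ⇒ 0.40
√T = √0.75 = 0.8660
φ(d₁) = φ(0.40) = 0.3683
vega = S·φ(d₁)·√T = 342·0.3683·0.8660 = 109.0801

109.08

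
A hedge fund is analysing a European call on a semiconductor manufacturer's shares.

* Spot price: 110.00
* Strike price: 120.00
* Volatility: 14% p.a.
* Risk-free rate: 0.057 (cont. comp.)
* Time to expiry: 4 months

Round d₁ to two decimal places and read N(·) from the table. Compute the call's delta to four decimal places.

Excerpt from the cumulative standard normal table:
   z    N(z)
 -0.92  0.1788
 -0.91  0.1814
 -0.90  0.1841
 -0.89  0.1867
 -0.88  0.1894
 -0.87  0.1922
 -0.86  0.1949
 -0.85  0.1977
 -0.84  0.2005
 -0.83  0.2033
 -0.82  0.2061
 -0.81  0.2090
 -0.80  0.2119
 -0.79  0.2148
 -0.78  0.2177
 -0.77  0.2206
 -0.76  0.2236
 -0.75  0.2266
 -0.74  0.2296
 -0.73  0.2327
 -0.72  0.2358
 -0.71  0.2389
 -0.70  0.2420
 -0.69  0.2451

0.2119

σ√T = 0.14 × 0.5774 = 0.0808
d₁ = [ln(110/120) + (0.057 + ½·0.14²)·0.3333] / (σ√T) = (-0.0870 + 0.0223) / 0.0808 = -0.8010 ≈ -0.80
N(d₁) = N(-0.80) = 0.2119
Δ_call = N(d₁) = 0.2119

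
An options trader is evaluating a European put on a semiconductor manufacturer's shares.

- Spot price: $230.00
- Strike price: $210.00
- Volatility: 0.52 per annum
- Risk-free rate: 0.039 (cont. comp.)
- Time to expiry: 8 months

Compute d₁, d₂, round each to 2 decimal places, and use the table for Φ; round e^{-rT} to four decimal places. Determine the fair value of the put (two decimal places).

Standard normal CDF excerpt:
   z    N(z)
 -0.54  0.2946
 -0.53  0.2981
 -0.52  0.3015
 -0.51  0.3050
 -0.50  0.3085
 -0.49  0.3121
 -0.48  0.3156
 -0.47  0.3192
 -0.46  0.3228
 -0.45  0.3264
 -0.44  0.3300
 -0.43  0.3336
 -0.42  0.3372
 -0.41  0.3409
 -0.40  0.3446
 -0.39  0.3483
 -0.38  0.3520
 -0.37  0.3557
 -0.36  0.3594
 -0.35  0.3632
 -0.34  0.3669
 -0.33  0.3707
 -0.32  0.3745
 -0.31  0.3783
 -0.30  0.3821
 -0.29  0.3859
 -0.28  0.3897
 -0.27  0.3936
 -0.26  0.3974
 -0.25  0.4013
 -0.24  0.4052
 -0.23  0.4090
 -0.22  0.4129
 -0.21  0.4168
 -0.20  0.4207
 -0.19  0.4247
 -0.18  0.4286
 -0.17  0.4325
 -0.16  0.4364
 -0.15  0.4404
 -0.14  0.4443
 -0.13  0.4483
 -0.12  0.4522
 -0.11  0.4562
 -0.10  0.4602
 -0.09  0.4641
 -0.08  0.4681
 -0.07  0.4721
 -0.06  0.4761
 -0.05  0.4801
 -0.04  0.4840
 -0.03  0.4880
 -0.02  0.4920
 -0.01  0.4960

σ√T = 0.52·√0.6667 = 0.4246
ln(S/K) + (r + σ²/2)T = ln(230/210) + (0.039 + 0.52²/2)·0.6667 = 0.0910 + 0.1161 = 0.2071
d₁ = 0.2071 / 0.4246 = 0.4878 → 0.49
d₂ = d₁ − σ√T = 0.4878 − 0.4246 = 0.0632 → 0.06
exp(−rT) = exp(−0.039·0.6667) = 0.9743
N(−d₂) = N(-0.06) = 0.4761;  N(−d₁) = N(-0.49) = 0.3121
P = 210·0.9743·0.4761 − 230·0.3121 = 97.4115 − 71.7830 = 25.6285

$25.63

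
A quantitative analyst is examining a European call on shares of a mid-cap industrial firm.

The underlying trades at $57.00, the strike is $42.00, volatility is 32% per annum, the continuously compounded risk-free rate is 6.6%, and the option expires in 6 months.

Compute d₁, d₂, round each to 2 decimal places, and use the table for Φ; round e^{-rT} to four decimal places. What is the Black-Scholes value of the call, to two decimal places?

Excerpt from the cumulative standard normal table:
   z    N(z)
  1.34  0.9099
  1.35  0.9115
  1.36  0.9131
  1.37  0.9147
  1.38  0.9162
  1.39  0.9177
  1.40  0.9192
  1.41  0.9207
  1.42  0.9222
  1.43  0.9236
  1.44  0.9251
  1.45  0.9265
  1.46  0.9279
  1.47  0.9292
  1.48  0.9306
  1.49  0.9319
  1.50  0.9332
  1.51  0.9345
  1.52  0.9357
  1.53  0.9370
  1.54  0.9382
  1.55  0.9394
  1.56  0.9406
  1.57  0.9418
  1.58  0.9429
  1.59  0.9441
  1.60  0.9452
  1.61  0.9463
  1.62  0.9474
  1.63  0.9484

$16.71

T = 0.5;  σ√T = 0.2263
ln(S/K) + (r + σ²/2)T = ln(57/42) + (0.066 + 0.32²/2)·0.5 = 0.3054 + 0.0586 = 0.3640
d₁ = 0.3640 / 0.2263 = 1.6086 → 1.61
d₂ = d₁ − σ√T = 1.6086 − 0.2263 = 1.3823 → 1.38
e^(−rT) = e^(−0.066·0.5) = 0.9675
C = 57·N(1.61) − 42·0.9675·N(1.38) = 57·0.9463 − 42·0.9675·0.9162 = 53.9391 − 37.2298 = 16.7093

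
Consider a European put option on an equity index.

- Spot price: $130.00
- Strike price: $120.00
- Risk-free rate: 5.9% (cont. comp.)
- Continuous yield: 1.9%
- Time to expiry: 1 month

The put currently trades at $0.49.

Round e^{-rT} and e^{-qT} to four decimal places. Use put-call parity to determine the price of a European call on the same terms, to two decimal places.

e^(−qT) = e^(−0.019·0.08333) = 0.9984;  e^(−rT) = e^(−0.059·0.08333) = 0.9951
Put-call parity: C − P = S·e^(−qT) − K·e^(−rT) = 130·0.9984 − 120·0.9951 = 129.7920 − 119.4120 = 10.3800
C = P + (C − P) = 0.49 + (10.3800) = 10.8700

$10.87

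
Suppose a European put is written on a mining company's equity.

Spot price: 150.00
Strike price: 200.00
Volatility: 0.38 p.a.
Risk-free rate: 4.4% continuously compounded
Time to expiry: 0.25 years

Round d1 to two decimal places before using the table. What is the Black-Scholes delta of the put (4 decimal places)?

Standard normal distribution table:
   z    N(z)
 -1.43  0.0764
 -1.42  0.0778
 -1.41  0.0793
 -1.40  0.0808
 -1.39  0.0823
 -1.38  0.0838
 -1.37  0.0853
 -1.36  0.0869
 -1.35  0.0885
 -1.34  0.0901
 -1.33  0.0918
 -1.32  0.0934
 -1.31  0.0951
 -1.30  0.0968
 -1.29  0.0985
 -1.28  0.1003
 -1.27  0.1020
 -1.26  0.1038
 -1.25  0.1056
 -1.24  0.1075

σ√T = 0.38 × 0.5000 = 0.1900
d₁ = [ln(150/200) + (0.044 + ½·0.38²)·0.25] / (σ√T) = (-0.2877 + 0.0290) / 0.1900 = -1.3612 ⇒ -1.36
N(d₁) = N(-1.36) = 0.0869
Δ_put = N(d₁) − 1 = 0.0869 − 1 = -0.9131

-0.9131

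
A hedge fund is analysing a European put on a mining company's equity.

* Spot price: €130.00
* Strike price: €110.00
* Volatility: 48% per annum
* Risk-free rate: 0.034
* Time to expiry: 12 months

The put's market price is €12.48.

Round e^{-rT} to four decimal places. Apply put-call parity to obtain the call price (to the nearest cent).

€36.15

e^(−rT) = e^(−0.034·1) = 0.9666
Put-call parity: C − P = S − K·e^(−rT) = 130 − 110·0.9666 = 130 − 106.3260 = 23.6740
C = P + (C − P) = 12.48 + (23.6740) = 36.1540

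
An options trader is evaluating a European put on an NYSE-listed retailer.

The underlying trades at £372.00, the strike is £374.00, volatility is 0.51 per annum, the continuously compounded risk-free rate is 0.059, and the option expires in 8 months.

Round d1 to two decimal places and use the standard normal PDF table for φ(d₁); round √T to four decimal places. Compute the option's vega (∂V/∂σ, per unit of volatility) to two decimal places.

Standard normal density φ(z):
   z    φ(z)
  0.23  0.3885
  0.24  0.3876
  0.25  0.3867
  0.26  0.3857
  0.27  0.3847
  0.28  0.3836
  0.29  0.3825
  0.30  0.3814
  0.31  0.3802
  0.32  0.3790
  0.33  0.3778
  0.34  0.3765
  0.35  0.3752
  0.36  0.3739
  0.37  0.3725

116.18

T = 0.6667;  σ√T = 0.4164
ln(S/K) + (r + σ²/2)T = ln(372/374) + (0.059 + 0.51²/2)·0.6667 = -0.0054 + 0.1260 = 0.1207
d₁ = 0.1207 / 0.4164 = 0.2898 which rounds to 0.29
√T = √0.6667 = 0.8165
φ(d₁) = φ(0.29) = 0.3825
vega = S·φ(d₁)·√T = 372·0.3825·0.8165 = 116.1798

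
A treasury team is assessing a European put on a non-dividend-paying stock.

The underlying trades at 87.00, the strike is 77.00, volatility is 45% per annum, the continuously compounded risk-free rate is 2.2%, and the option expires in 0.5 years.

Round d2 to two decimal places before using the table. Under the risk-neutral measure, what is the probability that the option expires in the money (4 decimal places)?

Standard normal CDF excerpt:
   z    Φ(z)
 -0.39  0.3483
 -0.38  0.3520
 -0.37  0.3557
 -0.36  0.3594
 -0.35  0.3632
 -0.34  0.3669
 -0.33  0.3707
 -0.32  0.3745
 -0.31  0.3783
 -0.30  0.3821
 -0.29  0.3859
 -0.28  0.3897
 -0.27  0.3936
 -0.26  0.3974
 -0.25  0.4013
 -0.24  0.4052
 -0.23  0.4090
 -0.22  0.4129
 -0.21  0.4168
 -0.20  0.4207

σ√T = 0.45 × 0.7071 = 0.3182
d₁ = [ln(87/77) + (0.022 + 0.45²/2)·0.5] / 0.3182 = [0.1221 + 0.0616] / 0.3182 = 0.5774 which rounds to 0.58
d₂ = d₁ − σ√T = 0.5774 − 0.3182 = 0.2592 which rounds to 0.26
Risk-neutral Pr[S_T < K] = N(−d₂) = N(-0.26) = 0.3974

0.3974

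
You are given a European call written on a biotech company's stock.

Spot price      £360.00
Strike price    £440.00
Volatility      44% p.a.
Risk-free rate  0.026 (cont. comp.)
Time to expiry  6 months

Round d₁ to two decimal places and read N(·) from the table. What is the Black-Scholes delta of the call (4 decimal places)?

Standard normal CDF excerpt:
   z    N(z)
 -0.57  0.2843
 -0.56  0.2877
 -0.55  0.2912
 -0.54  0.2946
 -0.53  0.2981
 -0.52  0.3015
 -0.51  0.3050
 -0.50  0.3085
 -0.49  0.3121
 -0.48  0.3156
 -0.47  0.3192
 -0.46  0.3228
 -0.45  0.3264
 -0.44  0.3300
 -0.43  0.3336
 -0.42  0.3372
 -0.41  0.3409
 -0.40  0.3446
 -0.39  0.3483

T = 0.5;  σ√T = 0.3111
d₁ = [ln(360/440) + (0.026 + 0.44²/2)·0.5] / 0.3111 = [-0.2007 + 0.0614] / 0.3111 = -0.4476 which rounds to -0.45
N(d₁) = N(-0.45) = 0.3264
Δ_call = N(d₁) = 0.3264

0.3264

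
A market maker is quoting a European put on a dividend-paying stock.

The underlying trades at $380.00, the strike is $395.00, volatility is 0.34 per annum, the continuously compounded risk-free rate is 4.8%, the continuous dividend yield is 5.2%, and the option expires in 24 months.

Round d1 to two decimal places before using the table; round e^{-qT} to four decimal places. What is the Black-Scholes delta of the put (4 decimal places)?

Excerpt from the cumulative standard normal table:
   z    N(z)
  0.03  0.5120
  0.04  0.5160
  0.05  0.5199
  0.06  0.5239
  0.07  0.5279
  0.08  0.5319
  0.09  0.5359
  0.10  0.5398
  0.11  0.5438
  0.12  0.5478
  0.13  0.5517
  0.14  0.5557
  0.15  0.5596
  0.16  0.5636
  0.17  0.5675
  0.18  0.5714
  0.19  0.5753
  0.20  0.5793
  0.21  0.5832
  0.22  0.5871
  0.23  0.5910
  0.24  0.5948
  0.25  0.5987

-0.4004

T = 2;  σ√T = 0.4808
ln(S/K) + (r − q + σ²/2)T = ln(380/395) + (0.048 − 0.052 + 0.34²/2)·2 = -0.0387 + 0.1076 = 0.0689
d₁ = 0.0689 / 0.4808 = 0.1433 ⇒ 0.14
N(d₁) = N(0.14) = 0.5557
Δ_put = exp(−qT)·(N(d₁) − 1) = 0.9012·(0.5557 − 1) = -0.4004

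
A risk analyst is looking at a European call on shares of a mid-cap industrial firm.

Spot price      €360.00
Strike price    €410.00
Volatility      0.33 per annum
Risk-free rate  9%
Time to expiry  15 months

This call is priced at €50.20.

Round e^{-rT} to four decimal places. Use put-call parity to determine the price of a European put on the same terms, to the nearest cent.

e^(−rT) = e^(−0.09·1.25) = 0.8936
Put-call parity: C − P = S − K·e^(−rT) = 360 − 410·0.8936 = 360 − 366.3760 = -6.3760
P = C − (C − P) = 50.20 − (-6.3760) = 56.5760

€56.58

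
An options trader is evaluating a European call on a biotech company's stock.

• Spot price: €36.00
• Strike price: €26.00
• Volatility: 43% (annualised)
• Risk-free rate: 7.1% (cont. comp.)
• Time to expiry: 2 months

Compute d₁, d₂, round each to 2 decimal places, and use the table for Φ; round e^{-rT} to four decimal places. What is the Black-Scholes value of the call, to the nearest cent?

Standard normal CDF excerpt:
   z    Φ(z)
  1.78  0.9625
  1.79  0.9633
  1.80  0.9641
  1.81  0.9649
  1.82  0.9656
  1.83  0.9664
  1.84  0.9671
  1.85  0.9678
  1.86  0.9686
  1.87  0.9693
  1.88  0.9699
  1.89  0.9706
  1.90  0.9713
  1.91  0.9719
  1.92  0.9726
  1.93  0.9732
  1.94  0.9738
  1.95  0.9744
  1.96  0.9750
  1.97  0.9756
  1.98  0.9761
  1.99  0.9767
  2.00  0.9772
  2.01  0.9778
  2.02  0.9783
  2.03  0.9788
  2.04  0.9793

€10.37

σ√T = 0.43·√0.1667 = 0.1755
ln(S/K) + (r + σ²/2)T = ln(36/26) + (0.071 + 0.43²/2)·0.1667 = 0.3254 + 0.0272 = 0.3527
d₁ = 0.3527 / 0.1755 = 2.0089 ⇒ 2.01
d₂ = d₁ − σ√T = 2.0089 − 0.1755 = 1.8334 ⇒ 1.83
e^(−rT) = e^(−0.071·0.1667) = 0.9882
N(d₁) = N(2.01) = 0.9778;  N(d₂) = N(1.83) = 0.9664
C = 36·0.9778 − 26·0.9882·0.9664 = 35.2008 − 24.8299 = 10.3709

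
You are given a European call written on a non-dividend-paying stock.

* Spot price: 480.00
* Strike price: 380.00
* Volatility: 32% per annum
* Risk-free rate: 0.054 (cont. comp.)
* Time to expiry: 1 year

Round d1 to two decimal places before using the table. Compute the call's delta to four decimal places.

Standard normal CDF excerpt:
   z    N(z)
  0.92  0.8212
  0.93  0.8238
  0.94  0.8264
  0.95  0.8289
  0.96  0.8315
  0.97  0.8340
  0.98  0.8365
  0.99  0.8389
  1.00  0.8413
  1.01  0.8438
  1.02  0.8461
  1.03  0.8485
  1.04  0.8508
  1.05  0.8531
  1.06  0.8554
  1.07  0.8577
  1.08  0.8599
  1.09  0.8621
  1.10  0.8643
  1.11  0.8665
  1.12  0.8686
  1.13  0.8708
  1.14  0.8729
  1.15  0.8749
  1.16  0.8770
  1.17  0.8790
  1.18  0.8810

0.8554

σ√T = 0.32 × 1.0000 = 0.3200
d₁ = [ln(480/380) + (0.054 + ½·0.32²)·1] / (σ√T) = (0.2336 + 0.1052) / 0.3200 = 1.0588 ⇒ 1.06
N(d₁) = N(1.06) = 0.8554
Δ_call = N(d₁) = 0.8554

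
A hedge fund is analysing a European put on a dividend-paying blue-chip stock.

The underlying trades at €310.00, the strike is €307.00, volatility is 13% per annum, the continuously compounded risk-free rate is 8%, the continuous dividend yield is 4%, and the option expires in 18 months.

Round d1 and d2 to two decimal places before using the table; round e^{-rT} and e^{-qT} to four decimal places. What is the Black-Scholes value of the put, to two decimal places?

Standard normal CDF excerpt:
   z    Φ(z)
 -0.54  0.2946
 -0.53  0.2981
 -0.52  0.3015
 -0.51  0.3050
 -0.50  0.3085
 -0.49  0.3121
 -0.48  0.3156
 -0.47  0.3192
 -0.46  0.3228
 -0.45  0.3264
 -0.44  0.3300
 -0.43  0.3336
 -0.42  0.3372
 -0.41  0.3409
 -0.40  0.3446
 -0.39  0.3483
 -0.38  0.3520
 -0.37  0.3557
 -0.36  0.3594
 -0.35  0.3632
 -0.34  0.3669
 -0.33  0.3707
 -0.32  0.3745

€9.83

σ√T = 0.13 × 1.2247 = 0.1592
ln(S/K) + (r − q + σ²/2)T = ln(310/307) + (0.08 − 0.04 + 0.13²/2)·1.5 = 0.0097 + 0.0727 = 0.0824
d₁ = 0.0824 / 0.1592 = 0.5175 ≈ 0.52
d₂ = d₁ − σ√T = 0.5175 − 0.1592 = 0.3583 ≈ 0.36
e^(−qT) = e^(−0.04·1.5) = 0.9418;  e^(−rT) = e^(−0.08·1.5) = 0.8869
P = 307·0.8869·N(-0.36) − 310·0.9418·N(-0.52) = 307·0.8869·0.3594 − 310·0.9418·0.3015 = 97.8568 − 88.0253 = 9.8315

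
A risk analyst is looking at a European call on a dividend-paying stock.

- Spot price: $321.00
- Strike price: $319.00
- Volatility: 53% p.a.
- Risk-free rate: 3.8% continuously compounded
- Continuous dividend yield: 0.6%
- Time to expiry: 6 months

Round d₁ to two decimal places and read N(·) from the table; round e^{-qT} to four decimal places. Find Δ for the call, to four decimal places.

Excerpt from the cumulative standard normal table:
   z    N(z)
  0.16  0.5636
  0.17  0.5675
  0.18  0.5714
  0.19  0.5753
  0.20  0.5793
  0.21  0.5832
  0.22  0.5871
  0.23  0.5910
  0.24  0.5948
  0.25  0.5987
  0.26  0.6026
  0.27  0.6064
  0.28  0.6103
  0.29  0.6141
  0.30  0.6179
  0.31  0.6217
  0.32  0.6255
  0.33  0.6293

0.5969

T = 0.5;  σ√T = 0.3748
d₁ = [ln(321/319) + (0.038 − 0.006 + 0.53²/2)·0.5] / 0.3748 = [0.0063 + 0.0862] / 0.3748 = 0.2468 ⇒ 0.25
N(d₁) = N(0.25) = 0.5987
Δ_call = e^(−qT)·N(d₁) = 0.9970·0.5987 = 0.5969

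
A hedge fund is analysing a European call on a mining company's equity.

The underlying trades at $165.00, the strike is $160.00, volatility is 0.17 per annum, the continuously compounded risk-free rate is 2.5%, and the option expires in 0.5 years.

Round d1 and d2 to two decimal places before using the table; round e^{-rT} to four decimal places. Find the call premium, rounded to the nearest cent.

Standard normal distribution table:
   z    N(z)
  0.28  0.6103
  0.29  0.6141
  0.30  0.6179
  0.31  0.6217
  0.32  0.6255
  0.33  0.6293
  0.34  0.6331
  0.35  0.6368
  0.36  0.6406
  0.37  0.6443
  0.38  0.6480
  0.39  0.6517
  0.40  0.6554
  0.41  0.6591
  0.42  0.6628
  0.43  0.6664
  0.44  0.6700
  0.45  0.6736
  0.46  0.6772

$11.72

σ√T = 0.17 × 0.7071 = 0.1202
d₁ = [ln(165/160) + (0.025 + ½·0.17²)·0.5] / (σ√T) = (0.0308 + 0.0197) / 0.1202 = 0.4201 ⇒ 0.42
d₂ = 0.4201 − 0.1202 = 0.2999 ⇒ 0.30
exp(−rT) = exp(−0.025·0.5) = 0.9876
N(d₁) = N(0.42) = 0.6628;  N(d₂) = N(0.30) = 0.6179
C = 165·0.6628 − 160·0.9876·0.6179 = 109.3620 − 97.6381 = 11.7239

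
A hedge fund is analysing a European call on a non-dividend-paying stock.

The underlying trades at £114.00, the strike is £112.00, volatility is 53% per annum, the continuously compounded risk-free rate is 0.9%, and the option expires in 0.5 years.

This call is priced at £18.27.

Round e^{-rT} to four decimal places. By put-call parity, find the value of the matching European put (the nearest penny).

£15.77

e^(−rT) = e^(−0.009·0.5) = 0.9955
Put-call parity: C − P = S − K·e^(−rT) = 114 − 112·0.9955 = 114 − 111.4960 = 2.5040
P = C − (C − P) = 18.27 − (2.5040) = 15.7660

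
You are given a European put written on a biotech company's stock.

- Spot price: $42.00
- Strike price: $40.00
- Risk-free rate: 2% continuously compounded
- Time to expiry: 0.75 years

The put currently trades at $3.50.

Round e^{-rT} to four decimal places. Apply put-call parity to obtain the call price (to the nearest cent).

$6.10

e^(−rT) = e^(−0.02·0.75) = 0.9851
Put-call parity: C − P = S − K·e^(−rT) = 42 − 40·0.9851 = 42 − 39.4040 = 2.5960
C = P + (C − P) = 3.50 + (2.5960) = 6.0960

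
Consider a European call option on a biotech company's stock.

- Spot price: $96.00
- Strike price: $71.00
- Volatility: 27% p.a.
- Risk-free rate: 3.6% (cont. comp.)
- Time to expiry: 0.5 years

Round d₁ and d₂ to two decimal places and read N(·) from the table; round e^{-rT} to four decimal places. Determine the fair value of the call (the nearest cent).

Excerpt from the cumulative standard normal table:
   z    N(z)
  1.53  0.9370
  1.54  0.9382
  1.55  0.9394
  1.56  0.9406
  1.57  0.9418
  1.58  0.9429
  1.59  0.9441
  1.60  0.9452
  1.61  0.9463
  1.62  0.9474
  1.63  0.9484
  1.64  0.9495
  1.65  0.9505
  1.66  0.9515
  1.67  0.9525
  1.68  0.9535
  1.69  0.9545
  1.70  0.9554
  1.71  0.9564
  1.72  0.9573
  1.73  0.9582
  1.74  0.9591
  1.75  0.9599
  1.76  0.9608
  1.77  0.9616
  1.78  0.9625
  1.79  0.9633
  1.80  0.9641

$26.56

σ√T = 0.27 × 0.7071 = 0.1909
ln(S/K) + (r + σ²/2)T = ln(96/71) + (0.036 + 0.27²/2)·0.5 = 0.3017 + 0.0362 = 0.3379
d₁ = 0.3379 / 0.1909 = 1.7698 ⇒ 1.77
d₂ = d₁ − σ√T = 1.7698 − 0.1909 = 1.5789 ⇒ 1.58
exp(−rT) = exp(−0.036·0.5) = 0.9822
C = 96·N(1.77) − 71·0.9822·N(1.58) = 96·0.9616 − 71·0.9822·0.9429 = 92.3136 − 65.7543 = 26.5593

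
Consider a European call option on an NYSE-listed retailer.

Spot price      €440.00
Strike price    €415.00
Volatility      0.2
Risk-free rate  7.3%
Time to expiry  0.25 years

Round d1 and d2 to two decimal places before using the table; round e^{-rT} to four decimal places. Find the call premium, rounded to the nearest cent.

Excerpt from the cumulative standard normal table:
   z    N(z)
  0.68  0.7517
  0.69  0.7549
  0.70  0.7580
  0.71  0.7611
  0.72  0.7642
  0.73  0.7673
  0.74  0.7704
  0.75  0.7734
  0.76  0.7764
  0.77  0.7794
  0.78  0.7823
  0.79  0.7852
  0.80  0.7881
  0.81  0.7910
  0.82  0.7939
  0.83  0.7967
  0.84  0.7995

σ√T = 0.2 × 0.5000 = 0.1000
d₁ = [ln(440/415) + (0.073 + ½·0.2²)·0.25] / (σ√T) = (0.0585 + 0.0232) / 0.1000 = 0.8175 → 0.82
d₂ = 0.8175 − 0.1000 = 0.7175 → 0.72
exp(−rT) = exp(−0.073·0.25) = 0.9819
C = 440·N(0.82) − 415·0.9819·N(0.72) = 440·0.7939 − 415·0.9819·0.7642 = 349.3160 − 311.4027 = 37.9133

€37.91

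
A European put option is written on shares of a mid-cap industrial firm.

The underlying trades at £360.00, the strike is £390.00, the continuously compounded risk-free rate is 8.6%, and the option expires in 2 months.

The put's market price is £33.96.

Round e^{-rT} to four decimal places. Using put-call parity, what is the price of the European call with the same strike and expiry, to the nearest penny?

£9.50

exp(−rT) = exp(−0.086·0.1667) = 0.9858
Put-call parity: C − P = S − K·e^(−rT) = 360 − 390·0.9858 = 360 − 384.4620 = -24.4620
C = P + (C − P) = 33.96 + (-24.4620) = 9.4980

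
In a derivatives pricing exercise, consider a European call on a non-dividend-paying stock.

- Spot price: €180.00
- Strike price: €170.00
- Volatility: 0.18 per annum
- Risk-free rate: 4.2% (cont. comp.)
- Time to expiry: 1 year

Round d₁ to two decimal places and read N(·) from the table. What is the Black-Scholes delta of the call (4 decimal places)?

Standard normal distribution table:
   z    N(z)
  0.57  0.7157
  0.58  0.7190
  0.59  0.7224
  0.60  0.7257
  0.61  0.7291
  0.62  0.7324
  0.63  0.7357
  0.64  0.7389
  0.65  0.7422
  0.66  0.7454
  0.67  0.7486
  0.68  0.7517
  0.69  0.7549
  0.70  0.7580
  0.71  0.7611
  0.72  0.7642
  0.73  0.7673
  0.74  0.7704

σ√T = 0.18·√1 = 0.1800
ln(S/K) + (r + σ²/2)T = ln(180/170) + (0.042 + 0.18²/2)·1 = 0.0572 + 0.0582 = 0.1154
d₁ = 0.1154 / 0.1800 = 0.6409 ≈ 0.64
N(d₁) = N(0.64) = 0.7389
Δ_call = N(d₁) = 0.7389

0.7389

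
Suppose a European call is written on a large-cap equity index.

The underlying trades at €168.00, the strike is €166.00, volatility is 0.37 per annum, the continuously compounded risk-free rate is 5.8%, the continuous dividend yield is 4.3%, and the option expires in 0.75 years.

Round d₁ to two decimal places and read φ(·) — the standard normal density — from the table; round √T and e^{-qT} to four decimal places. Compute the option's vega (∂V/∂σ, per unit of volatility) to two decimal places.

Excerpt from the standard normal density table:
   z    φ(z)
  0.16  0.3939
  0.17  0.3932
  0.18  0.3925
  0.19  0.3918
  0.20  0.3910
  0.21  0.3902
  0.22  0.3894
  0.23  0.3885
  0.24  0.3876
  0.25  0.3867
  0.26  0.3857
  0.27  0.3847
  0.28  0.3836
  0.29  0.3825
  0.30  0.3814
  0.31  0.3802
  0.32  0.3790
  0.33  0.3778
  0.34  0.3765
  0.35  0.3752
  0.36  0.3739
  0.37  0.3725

54.73

T = 0.75;  σ√T = 0.3204
d₁ = [ln(168/166) + (0.058 − 0.043 + 0.37²/2)·0.75] / 0.3204 = [0.0120 + 0.0626] / 0.3204 = 0.2327 ⇒ 0.23
√T = √0.75 = 0.8660
φ(d₁) = φ(0.23) = 0.3885
exp(−qT) = exp(−0.043·0.75) = 0.9683
vega = S·exp(−qT)·φ(d₁)·√T = 168·0.9683·0.3885·0.8660 = 54.7303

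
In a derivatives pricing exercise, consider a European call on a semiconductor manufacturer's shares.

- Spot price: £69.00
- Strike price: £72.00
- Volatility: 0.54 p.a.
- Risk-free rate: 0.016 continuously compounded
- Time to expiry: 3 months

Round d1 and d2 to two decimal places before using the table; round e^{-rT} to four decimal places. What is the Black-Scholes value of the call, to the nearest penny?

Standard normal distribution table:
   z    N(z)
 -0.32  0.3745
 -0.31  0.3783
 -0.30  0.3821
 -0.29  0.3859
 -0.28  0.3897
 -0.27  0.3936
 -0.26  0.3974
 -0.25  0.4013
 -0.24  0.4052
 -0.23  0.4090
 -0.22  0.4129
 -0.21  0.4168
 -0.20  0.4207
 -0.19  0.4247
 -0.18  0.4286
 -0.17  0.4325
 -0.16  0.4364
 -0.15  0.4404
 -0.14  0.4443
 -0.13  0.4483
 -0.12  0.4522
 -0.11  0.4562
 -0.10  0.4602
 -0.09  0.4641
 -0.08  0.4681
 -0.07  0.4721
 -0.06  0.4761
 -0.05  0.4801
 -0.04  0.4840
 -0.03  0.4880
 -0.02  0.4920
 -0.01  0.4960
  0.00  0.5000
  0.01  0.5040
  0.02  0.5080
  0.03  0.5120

σ√T = 0.54·√0.25 = 0.2700
d₁ = [ln(69/72) + (0.016 + ½·0.54²)·0.25] / (σ√T) = (-0.0426 + 0.0404) / 0.2700 = -0.0078 ≈ -0.01
d₂ = -0.0078 − 0.2700 = -0.2778 ≈ -0.28
e^(−rT) = e^(−0.016·0.25) = 0.9960
N(d₁) = N(-0.01) = 0.4960;  N(d₂) = N(-0.28) = 0.3897
C = 69·0.4960 − 72·0.9960·0.3897 = 34.2240 − 27.9462 = 6.2778

£6.28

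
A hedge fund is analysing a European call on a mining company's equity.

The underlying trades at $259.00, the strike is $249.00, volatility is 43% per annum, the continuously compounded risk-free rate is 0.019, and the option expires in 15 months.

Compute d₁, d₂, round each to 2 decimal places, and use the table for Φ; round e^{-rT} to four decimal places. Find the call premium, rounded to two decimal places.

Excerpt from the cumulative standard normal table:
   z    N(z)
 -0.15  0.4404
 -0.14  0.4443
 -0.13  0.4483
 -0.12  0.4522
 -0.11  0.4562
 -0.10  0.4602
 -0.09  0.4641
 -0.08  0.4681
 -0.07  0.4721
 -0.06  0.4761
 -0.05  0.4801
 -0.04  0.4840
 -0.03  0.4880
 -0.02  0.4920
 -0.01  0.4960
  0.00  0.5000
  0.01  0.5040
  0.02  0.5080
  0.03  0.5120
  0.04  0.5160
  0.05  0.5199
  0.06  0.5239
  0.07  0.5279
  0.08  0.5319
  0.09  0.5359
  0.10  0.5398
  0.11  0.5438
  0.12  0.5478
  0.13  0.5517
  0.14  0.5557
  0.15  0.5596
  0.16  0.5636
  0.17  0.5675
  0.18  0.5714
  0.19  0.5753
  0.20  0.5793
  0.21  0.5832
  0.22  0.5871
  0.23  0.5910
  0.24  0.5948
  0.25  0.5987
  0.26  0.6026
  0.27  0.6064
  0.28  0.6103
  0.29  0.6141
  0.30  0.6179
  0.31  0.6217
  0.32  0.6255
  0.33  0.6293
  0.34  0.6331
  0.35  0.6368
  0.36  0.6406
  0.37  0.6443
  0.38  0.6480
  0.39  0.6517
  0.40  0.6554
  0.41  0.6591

σ√T = 0.43·√1.25 = 0.4808
d₁ = [ln(259/249) + (0.019 + 0.43²/2)·1.25] / 0.4808 = [0.0394 + 0.1393] / 0.4808 = 0.3717 ≈ 0.37
d₂ = d₁ − σ√T = 0.3717 − 0.4808 = -0.1091 ≈ -0.11
e^(−rT) = e^(−0.019·1.25) = 0.9765
N(d₁) = N(0.37) = 0.6443;  N(d₂) = N(-0.11) = 0.4562
C = 259·0.6443 − 249·0.9765·0.4562 = 166.8737 − 110.9243 = 55.9494

$55.95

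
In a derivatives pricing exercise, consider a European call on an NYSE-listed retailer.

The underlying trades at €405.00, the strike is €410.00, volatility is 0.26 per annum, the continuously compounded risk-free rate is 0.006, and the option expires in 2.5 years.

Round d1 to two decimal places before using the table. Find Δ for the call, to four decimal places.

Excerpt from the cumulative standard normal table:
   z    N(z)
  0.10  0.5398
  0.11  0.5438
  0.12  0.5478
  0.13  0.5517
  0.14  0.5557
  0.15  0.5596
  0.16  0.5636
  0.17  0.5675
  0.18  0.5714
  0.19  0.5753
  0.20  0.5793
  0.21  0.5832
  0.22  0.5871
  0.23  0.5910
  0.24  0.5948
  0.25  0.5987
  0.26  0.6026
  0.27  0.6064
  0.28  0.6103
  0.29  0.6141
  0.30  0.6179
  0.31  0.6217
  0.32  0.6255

0.5832

σ√T = 0.26·√2.5 = 0.4111
d₁ = [ln(405/410) + (0.006 + ½·0.26²)·2.5] / (σ√T) = (-0.0123 + 0.0995) / 0.4111 = 0.2122 which rounds to 0.21
N(d₁) = N(0.21) = 0.5832
Δ_call = N(d₁) = 0.5832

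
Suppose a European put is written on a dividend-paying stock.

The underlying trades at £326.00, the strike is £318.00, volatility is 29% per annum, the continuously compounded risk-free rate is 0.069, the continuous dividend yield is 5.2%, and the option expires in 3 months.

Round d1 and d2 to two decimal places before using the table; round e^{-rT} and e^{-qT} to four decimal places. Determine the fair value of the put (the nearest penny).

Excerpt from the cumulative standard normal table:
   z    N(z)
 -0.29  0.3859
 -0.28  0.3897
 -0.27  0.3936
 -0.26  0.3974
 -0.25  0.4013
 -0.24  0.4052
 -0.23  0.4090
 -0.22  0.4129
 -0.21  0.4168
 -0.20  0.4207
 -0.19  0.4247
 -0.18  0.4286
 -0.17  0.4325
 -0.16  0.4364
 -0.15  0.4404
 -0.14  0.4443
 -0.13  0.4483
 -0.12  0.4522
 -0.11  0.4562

T = 0.25;  σ√T = 0.1450
ln(S/K) + (r − q + σ²/2)T = ln(326/318) + (0.069 − 0.052 + 0.29²/2)·0.25 = 0.0248 + 0.0148 = 0.0396
d₁ = 0.0396 / 0.1450 = 0.2732 → 0.27
d₂ = d₁ − σ√T = 0.2732 − 0.1450 = 0.1282 → 0.13
e^(−qT) = e^(−0.052·0.25) = 0.9871;  e^(−rT) = e^(−0.069·0.25) = 0.9829
N(−d₂) = N(-0.13) = 0.4483;  N(−d₁) = N(-0.27) = 0.3936
P = 318·0.9829·0.4483 − 326·0.9871·0.3936 = 140.1216 − 126.6584 = 13.4633

£13.46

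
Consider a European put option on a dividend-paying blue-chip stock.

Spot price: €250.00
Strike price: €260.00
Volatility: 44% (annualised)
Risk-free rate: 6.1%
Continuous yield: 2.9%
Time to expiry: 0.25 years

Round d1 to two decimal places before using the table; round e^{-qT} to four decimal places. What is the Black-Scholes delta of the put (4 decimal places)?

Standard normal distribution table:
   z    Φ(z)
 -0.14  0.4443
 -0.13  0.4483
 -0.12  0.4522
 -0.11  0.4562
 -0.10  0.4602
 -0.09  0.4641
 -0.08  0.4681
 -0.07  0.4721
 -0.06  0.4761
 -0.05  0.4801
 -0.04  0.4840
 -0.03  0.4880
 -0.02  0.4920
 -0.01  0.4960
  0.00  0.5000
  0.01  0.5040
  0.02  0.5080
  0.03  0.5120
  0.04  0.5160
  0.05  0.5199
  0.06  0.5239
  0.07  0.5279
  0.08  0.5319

-0.5083

σ√T = 0.44·√0.25 = 0.2200
d₁ = [ln(250/260) + (0.061 − 0.029 + 0.44²/2)·0.25] / 0.2200 = [-0.0392 + 0.0322] / 0.2200 = -0.0319 which rounds to -0.03
N(d₁) = N(-0.03) = 0.4880
Δ_put = exp(−qT)·(N(d₁) − 1) = 0.9928·(0.4880 − 1) = -0.5083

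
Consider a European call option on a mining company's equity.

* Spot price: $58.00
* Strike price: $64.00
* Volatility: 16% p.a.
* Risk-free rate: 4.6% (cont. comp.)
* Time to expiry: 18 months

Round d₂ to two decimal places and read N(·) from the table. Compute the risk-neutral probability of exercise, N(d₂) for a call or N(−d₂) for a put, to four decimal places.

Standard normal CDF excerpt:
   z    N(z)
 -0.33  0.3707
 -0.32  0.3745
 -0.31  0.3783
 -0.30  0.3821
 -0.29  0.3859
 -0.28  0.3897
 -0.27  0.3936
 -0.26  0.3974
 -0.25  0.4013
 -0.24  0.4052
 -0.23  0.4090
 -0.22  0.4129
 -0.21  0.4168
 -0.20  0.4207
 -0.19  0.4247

σ√T = 0.16·√1.5 = 0.1960
d₁ = [ln(58/64) + (0.046 + 0.16²/2)·1.5] / 0.1960 = [-0.0984 + 0.0882] / 0.1960 = -0.0523 ⇒ -0.05
d₂ = d₁ − σ√T = -0.0523 − 0.1960 = -0.2482 ⇒ -0.25
Risk-neutral Pr[S_T > K] = N(d₂) = N(-0.25) = 0.4013

0.4013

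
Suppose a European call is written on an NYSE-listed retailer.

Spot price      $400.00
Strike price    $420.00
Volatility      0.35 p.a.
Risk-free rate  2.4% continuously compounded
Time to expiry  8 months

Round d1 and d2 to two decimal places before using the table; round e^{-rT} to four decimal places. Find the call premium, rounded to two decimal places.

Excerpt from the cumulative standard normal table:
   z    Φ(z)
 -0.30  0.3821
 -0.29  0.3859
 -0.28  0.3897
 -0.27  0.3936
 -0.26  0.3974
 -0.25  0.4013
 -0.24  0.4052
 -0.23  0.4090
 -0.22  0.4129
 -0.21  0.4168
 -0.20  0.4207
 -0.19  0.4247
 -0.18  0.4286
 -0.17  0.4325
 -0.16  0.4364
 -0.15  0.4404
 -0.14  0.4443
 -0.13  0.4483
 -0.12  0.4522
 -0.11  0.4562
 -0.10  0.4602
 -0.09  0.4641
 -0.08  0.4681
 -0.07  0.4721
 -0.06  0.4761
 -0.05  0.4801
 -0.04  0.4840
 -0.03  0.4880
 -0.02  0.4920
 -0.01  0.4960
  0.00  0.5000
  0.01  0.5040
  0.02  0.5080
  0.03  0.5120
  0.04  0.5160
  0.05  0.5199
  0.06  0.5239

T = 0.6667;  σ√T = 0.2858
ln(S/K) + (r + σ²/2)T = ln(400/420) + (0.024 + 0.35²/2)·0.6667 = -0.0488 + 0.0568 = 0.0080
d₁ = 0.0080 / 0.2858 = 0.0281 which rounds to 0.03
d₂ = d₁ − σ√T = 0.0281 − 0.2858 = -0.2576 which rounds to -0.26
exp(−rT) = exp(−0.024·0.6667) = 0.9841
C = 400·N(0.03) − 420·0.9841·N(-0.26) = 400·0.5120 − 420·0.9841·0.3974 = 204.8000 − 164.2542 = 40.5458

$40.55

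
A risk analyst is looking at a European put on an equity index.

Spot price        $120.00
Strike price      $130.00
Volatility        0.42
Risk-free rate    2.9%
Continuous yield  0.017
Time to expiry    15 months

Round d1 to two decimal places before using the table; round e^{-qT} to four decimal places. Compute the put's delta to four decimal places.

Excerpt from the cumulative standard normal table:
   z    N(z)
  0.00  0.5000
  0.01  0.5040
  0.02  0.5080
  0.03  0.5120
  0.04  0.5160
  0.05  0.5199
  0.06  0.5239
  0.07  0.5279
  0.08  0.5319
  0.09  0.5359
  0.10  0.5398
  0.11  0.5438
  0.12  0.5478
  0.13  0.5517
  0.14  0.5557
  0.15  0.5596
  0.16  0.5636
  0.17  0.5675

-0.4505

T = 1.25;  σ√T = 0.4696
d₁ = [ln(120/130) + (0.029 − 0.017 + 0.42²/2)·1.25] / 0.4696 = [-0.0800 + 0.1252] / 0.4696 = 0.0963 → 0.10
N(d₁) = N(0.10) = 0.5398
Δ_put = e^(−qT)·(N(d₁) − 1) = 0.9790·(0.5398 − 1) = -0.4505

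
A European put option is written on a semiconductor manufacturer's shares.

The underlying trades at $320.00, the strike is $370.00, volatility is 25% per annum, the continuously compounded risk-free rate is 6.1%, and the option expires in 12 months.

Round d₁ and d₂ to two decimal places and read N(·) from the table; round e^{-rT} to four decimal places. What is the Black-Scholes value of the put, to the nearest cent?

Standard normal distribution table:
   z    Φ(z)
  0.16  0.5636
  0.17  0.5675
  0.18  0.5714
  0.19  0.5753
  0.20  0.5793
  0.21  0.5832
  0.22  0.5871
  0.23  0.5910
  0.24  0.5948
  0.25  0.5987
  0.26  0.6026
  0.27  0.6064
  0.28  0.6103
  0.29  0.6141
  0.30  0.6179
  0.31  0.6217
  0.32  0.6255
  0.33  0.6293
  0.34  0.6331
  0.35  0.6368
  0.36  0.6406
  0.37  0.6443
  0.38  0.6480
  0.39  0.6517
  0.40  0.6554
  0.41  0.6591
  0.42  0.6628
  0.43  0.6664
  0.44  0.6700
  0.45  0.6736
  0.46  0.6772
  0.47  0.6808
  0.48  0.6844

$49.11

σ√T = 0.25 × 1.0000 = 0.2500
d₁ = [ln(320/370) + (0.061 + 0.25²/2)·1] / 0.2500 = [-0.1452 + 0.0922] / 0.2500 = -0.2117 ≈ -0.21
d₂ = d₁ − σ√T = -0.2117 − 0.2500 = -0.4617 ≈ -0.46
exp(−rT) = exp(−0.061·1) = 0.9408
P = 370·0.9408·N(0.46) − 320·N(0.21) = 370·0.9408·0.6772 − 320·0.5832 = 235.7306 − 186.6240 = 49.1066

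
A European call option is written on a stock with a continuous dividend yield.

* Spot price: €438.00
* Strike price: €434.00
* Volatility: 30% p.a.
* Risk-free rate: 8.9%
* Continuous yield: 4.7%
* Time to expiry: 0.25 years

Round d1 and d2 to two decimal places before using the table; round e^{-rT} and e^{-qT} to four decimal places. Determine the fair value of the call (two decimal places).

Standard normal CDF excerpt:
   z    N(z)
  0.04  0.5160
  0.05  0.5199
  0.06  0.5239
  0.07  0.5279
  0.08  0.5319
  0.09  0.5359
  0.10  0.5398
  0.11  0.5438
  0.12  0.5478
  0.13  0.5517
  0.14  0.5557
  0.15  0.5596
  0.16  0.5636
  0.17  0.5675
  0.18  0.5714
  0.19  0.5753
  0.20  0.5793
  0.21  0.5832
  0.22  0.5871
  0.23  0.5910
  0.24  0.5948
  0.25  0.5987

σ√T = 0.3 × 0.5000 = 0.1500
d₁ = [ln(438/434) + (0.089 − 0.047 + 0.3²/2)·0.25] / 0.1500 = [0.0092 + 0.0217] / 0.1500 = 0.2062 ≈ 0.21
d₂ = d₁ − σ√T = 0.2062 − 0.1500 = 0.0562 ≈ 0.06
e^(−qT) = e^(−0.047·0.25) = 0.9883;  e^(−rT) = e^(−0.089·0.25) = 0.9780
C = 438·0.9883·N(0.21) − 434·0.9780·N(0.06) = 438·0.9883·0.5832 − 434·0.9780·0.5239 = 252.4529 − 222.3704 = 30.0825

€30.08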